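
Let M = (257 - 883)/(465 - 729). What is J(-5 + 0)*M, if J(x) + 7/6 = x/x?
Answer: -313/792 ≈ -0.39520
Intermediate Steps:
M = 313/132 (M = -626/(-264) = -626*(-1/264) = 313/132 ≈ 2.3712)
J(x) = -1/6 (J(x) = -7/6 + x/x = -7/6 + 1 = -1/6)
J(-5 + 0)*M = -1/6*313/132 = -313/792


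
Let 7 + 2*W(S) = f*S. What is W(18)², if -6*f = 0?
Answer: 49/4 ≈ 12.250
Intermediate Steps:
f = 0 (f = -⅙*0 = 0)
W(S) = -7/2 (W(S) = -7/2 + (0*S)/2 = -7/2 + (½)*0 = -7/2 + 0 = -7/2)
W(18)² = (-7/2)² = 49/4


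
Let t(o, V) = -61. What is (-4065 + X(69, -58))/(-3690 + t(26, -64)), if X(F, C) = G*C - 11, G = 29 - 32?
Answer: 3902/3751 ≈ 1.0403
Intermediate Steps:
G = -3
X(F, C) = -11 - 3*C (X(F, C) = -3*C - 11 = -11 - 3*C)
(-4065 + X(69, -58))/(-3690 + t(26, -64)) = (-4065 + (-11 - 3*(-58)))/(-3690 - 61) = (-4065 + (-11 + 174))/(-3751) = (-4065 + 163)*(-1/3751) = -3902*(-1/3751) = 3902/3751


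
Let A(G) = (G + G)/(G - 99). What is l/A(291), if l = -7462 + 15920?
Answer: 270656/97 ≈ 2790.3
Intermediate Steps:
l = 8458
A(G) = 2*G/(-99 + G) (A(G) = (2*G)/(-99 + G) = 2*G/(-99 + G))
l/A(291) = 8458/((2*291/(-99 + 291))) = 8458/((2*291/192)) = 8458/((2*291*(1/192))) = 8458/(97/32) = 8458*(32/97) = 270656/97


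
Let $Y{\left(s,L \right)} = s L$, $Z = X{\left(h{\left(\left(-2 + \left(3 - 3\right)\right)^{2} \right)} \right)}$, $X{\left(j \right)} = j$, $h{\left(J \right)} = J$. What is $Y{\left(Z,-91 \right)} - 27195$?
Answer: $-27559$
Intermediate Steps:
$Z = 4$ ($Z = \left(-2 + \left(3 - 3\right)\right)^{2} = \left(-2 + 0\right)^{2} = \left(-2\right)^{2} = 4$)
$Y{\left(s,L \right)} = L s$
$Y{\left(Z,-91 \right)} - 27195 = \left(-91\right) 4 - 27195 = -364 - 27195 = -27559$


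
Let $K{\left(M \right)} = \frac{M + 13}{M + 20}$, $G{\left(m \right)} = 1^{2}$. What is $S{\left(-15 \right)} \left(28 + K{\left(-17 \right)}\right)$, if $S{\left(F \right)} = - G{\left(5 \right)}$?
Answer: $- \frac{80}{3} \approx -26.667$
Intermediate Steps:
$G{\left(m \right)} = 1$
$K{\left(M \right)} = \frac{13 + M}{20 + M}$
$S{\left(F \right)} = -1$ ($S{\left(F \right)} = \left(-1\right) 1 = -1$)
$S{\left(-15 \right)} \left(28 + K{\left(-17 \right)}\right) = - (28 + \frac{13 - 17}{20 - 17}) = - (28 + \frac{1}{3} \left(-4\right)) = - (28 - \frac{4}{3}) = \left(-1\right) \frac{80}{3} = - \frac{80}{3}$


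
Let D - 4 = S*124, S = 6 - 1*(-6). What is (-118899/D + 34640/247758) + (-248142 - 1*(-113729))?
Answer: -24857917704065/184827468 ≈ -1.3449e+5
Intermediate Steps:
S = 12 (S = 6 + 6 = 12)
D = 1492 (D = 4 + 12*124 = 4 + 1488 = 1492)
(-118899/D + 34640/247758) + (-248142 - 1*(-113729)) = (-118899/1492 + 34640/247758) + (-248142 - 1*(-113729)) = (-118899*1/1492 + 34640*(1/247758)) + (-248142 + 113729) = (-118899/1492 + 17320/123879) - 134413 = -14703247781/184827468 - 134413 = -24857917704065/184827468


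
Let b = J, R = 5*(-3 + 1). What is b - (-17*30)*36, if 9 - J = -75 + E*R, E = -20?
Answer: 18244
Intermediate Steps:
R = -10 (R = 5*(-2) = -10)
J = -116 (J = 9 - (-75 - 20*(-10)) = 9 - (-75 + 200) = 9 - 1*125 = 9 - 125 = -116)
b = -116
b - (-17*30)*36 = -116 - (-17*30)*36 = -116 - (-510)*36 = -116 - 1*(-18360) = -116 + 18360 = 18244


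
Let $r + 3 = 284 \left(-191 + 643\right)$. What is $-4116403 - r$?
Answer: $-4244768$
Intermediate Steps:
$r = 128365$ ($r = -3 + 284 \left(-191 + 643\right) = -3 + 284 \cdot 452 = -3 + 128368 = 128365$)
$-4116403 - r = -4116403 - 128365 = -4244768$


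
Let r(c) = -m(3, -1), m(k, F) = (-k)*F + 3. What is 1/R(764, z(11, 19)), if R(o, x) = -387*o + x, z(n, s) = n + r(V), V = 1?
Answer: -1/295663 ≈ -3.3822e-6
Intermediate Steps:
m(k, F) = 3 - F*k (m(k, F) = -F*k + 3 = 3 - F*k)
r(c) = -6 (r(c) = -(3 - 1*(-1)*3) = -(3 + 3) = -1*6 = -6)
z(n, s) = -6 + n (z(n, s) = n - 6 = -6 + n)
R(o, x) = x - 387*o
1/R(764, z(11, 19)) = 1/((-6 + 11) - 387*764) = 1/(5 - 295668) = 1/(-295663) = -1/295663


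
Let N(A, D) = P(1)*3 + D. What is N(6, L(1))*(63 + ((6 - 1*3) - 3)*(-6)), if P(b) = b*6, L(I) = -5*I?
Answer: 819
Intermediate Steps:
P(b) = 6*b
N(A, D) = 18 + D (N(A, D) = (6*1)*3 + D = 6*3 + D = 18 + D)
N(6, L(1))*(63 + ((6 - 1*3) - 3)*(-6)) = (18 - 5*1)*(63 + ((6 - 1*3) - 3)*(-6)) = (18 - 5)*(63 + ((6 - 3) - 3)*(-6)) = 13*(63 + (3 - 3)*(-6)) = 13*(63 + 0*(-6)) = 13*(63 + 0) = 13*63 = 819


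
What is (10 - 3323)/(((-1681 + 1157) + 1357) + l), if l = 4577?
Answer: -3313/5410 ≈ -0.61238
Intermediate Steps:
(10 - 3323)/(((-1681 + 1157) + 1357) + l) = (10 - 3323)/(((-1681 + 1157) + 1357) + 4577) = -3313/((-524 + 1357) + 4577) = -3313/(833 + 4577) = -3313/5410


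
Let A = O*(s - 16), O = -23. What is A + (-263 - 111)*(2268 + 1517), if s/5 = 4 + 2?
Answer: -1415912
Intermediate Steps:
s = 30 (s = 5*(4 + 2) = 5*6 = 30)
A = -322 (A = -23*(30 - 16) = -23*14 = -322)
A + (-263 - 111)*(2268 + 1517) = -322 + (-263 - 111)*(2268 + 1517) = -322 - 374*3785 = -322 - 1415590 = -1415912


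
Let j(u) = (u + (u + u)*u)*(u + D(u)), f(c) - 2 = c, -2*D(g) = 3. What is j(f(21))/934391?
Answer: 46483/1868782 ≈ 0.024873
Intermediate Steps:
D(g) = -3/2 (D(g) = -1/2*3 = -3/2)
f(c) = 2 + c
j(u) = (-3/2 + u)*(u + 2*u**2) (j(u) = (u + (u + u)*u)*(u - 3/2) = (u + (2*u)*u)*(-3/2 + u) = (u + 2*u**2)*(-3/2 + u) = (-3/2 + u)*(u + 2*u**2))
j(f(21))/934391 = ((2 + 21)*(-3 - 4*(2 + 21) + 4*(2 + 21)**2)/2)/934391 = ((1/2)*23*(-3 - 4*23 + 4*23**2))*(1/934391) = ((1/2)*23*(-3 - 92 + 4*529))*(1/934391) = ((1/2)*23*(-3 - 92 + 2116))*(1/934391) = ((1/2)*23*2021)*(1/934391) = (46483/2)*(1/934391) = 46483/1868782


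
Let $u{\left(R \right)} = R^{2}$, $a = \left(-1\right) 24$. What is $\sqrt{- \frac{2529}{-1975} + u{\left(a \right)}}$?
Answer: $\frac{3 \sqrt{10007799}}{395} \approx 24.027$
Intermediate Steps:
$a = -24$
$\sqrt{- \frac{2529}{-1975} + u{\left(a \right)}} = \sqrt{- \frac{2529}{-1975} + \left(-24\right)^{2}} = \sqrt{\left(-2529\right) \left(- \frac{1}{1975}\right) + 576} = \sqrt{\frac{2529}{1975} + 576} = \sqrt{\frac{1140129}{1975}} = \frac{3 \sqrt{10007799}}{395}$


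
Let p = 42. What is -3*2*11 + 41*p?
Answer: 1656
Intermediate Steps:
-3*2*11 + 41*p = -3*2*11 + 41*42 = -6*11 + 1722 = -66 + 1722 = 1656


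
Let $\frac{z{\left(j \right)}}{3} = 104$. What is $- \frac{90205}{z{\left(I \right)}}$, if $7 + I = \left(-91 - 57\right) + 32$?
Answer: $- \frac{90205}{312} \approx -289.12$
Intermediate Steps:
$I = -123$ ($I = -7 + \left(\left(-91 - 57\right) + 32\right) = -7 + \left(-148 + 32\right) = -7 - 116 = -123$)
$z{\left(j \right)} = 312$ ($z{\left(j \right)} = 3 \cdot 104 = 312$)
$- \frac{90205}{z{\left(I \right)}} = - \frac{90205}{312}$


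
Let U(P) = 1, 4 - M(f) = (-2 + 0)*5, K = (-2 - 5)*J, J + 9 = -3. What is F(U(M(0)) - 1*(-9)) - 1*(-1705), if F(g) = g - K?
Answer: 1631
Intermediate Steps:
J = -12 (J = -9 - 3 = -12)
K = 84 (K = (-2 - 5)*(-12) = -7*(-12) = 84)
M(f) = 14 (M(f) = 4 - (-2 + 0)*5 = 4 - (-2)*5 = 4 - 1*(-10) = 4 + 10 = 14)
F(g) = -84 + g (F(g) = g - 1*84 = g - 84 = -84 + g)
F(U(M(0)) - 1*(-9)) - 1*(-1705) = (-84 + (1 - 1*(-9))) - 1*(-1705) = (-84 + (1 + 9)) + 1705 = (-84 + 10) + 1705 = -74 + 1705 = 1631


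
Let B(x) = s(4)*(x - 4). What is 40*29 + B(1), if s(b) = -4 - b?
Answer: 1184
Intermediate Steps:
B(x) = 32 - 8*x (B(x) = (-4 - 1*4)*(x - 4) = (-4 - 4)*(-4 + x) = -8*(-4 + x) = 32 - 8*x)
40*29 + B(1) = 40*29 + (32 - 8*1) = 1160 + (32 - 8) = 1160 + 24 = 1184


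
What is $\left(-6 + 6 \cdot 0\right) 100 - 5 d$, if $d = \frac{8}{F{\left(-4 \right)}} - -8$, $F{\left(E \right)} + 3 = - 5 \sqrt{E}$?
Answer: $- \frac{69640}{109} - \frac{400 i}{109} \approx -638.9 - 3.6697 i$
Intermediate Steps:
$F{\left(E \right)} = -3 - 5 \sqrt{E}$
$d = 8 + \frac{8 \left(-3 + 10 i\right)}{109}$ ($d = \frac{8}{-3 - 5 \sqrt{-4}} - -8 = \frac{8}{-3 - 5 \cdot 2 i} + 8 = \frac{8}{-3 - 10 i} + 8 = 8 \frac{-3 + 10 i}{109} + 8 = \frac{8 \left(-3 + 10 i\right)}{109} + 8 = 8 + \frac{8 \left(-3 + 10 i\right)}{109} \approx 7.7798 + 0.73394 i$)
$\left(-6 + 6 \cdot 0\right) 100 - 5 d = \left(-6 + 6 \cdot 0\right) 100 - 5 \left(\frac{848}{109} + \frac{80 i}{109}\right) = \left(-6 + 0\right) 100 - \left(\frac{4240}{109} + \frac{400 i}{109}\right) = \left(-6\right) 100 - \left(\frac{4240}{109} + \frac{400 i}{109}\right) = -600 - \left(\frac{4240}{109} + \frac{400 i}{109}\right) = - \frac{69640}{109} - \frac{400 i}{109}$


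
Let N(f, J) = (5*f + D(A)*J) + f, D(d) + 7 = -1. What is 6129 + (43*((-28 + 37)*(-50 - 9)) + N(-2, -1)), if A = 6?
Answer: -16708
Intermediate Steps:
D(d) = -8 (D(d) = -7 - 1 = -8)
N(f, J) = -8*J + 6*f (N(f, J) = (5*f - 8*J) + f = (-8*J + 5*f) + f = -8*J + 6*f)
6129 + (43*((-28 + 37)*(-50 - 9)) + N(-2, -1)) = 6129 + (43*((-28 + 37)*(-50 - 9)) + (-8*(-1) + 6*(-2))) = 6129 + (43*(9*(-59)) + (8 - 12)) = 6129 + (43*(-531) - 4) = 6129 + (-22833 - 4) = 6129 - 22837 = -16708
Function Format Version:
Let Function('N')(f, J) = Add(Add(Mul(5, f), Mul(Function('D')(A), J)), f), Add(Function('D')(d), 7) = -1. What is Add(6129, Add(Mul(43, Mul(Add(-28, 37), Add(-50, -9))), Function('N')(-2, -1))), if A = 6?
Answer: -16708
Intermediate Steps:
Function('D')(d) = -8 (Function('D')(d) = Add(-7, -1) = -8)
Function('N')(f, J) = Add(Mul(-8, J), Mul(6, f)) (Function('N')(f, J) = Add(Add(Mul(5, f), Mul(-8, J)), f) = Add(Add(Mul(-8, J), Mul(5, f)), f) = Add(Mul(-8, J), Mul(6, f)))
Add(6129, Add(Mul(43, Mul(Add(-28, 37), Add(-50, -9))), Function('N')(-2, -1))) = Add(6129, Add(Mul(43, Mul(Add(-28, 37), Add(-50, -9))), Add(Mul(-8, -1), Mul(6, -2)))) = Add(6129, Add(Mul(43, Mul(9, -59)), Add(8, -12))) = Add(6129, Add(Mul(43, -531), -4)) = Add(6129, Add(-22833, -4)) = Add(6129, -22837) = -16708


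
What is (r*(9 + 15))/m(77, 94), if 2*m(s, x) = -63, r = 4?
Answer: -64/21 ≈ -3.0476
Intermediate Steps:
m(s, x) = -63/2 (m(s, x) = (1/2)*(-63) = -63/2)
(r*(9 + 15))/m(77, 94) = (4*(9 + 15))/(-63/2) = (4*24)*(-2/63) = 96*(-2/63) = -64/21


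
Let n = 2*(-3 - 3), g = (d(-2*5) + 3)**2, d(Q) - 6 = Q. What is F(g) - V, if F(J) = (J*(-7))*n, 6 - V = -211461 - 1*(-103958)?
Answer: -107425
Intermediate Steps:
d(Q) = 6 + Q
g = 1 (g = ((6 - 2*5) + 3)**2 = ((6 - 10) + 3)**2 = (-4 + 3)**2 = (-1)**2 = 1)
V = 107509 (V = 6 - (-211461 - 1*(-103958)) = 6 - (-211461 + 103958) = 6 - 1*(-107503) = 6 + 107503 = 107509)
n = -12 (n = 2*(-6) = -12)
F(J) = 84*J (F(J) = (J*(-7))*(-12) = -7*J*(-12) = 84*J)
F(g) - V = 84*1 - 1*107509 = 84 - 107509 = -107425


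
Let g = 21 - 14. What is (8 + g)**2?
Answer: 225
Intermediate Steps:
g = 7
(8 + g)**2 = (8 + 7)**2 = 15**2 = 225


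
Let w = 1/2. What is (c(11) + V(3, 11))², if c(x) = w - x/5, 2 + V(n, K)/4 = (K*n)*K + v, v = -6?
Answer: 201157489/100 ≈ 2.0116e+6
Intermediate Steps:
w = ½ ≈ 0.50000
V(n, K) = -32 + 4*n*K² (V(n, K) = -8 + 4*((K*n)*K - 6) = -8 + 4*(n*K² - 6) = -8 + 4*(-6 + n*K²) = -8 + (-24 + 4*n*K²) = -32 + 4*n*K²)
c(x) = ½ - x/5
(c(11) + V(3, 11))² = ((½ - ⅕*11) + (-32 + 4*3*11²))² = ((½ - 11/5) + (-32 + 4*3*121))² = (-17/10 + (-32 + 1452))² = (-17/10 + 1420)² = (14183/10)² = 201157489/100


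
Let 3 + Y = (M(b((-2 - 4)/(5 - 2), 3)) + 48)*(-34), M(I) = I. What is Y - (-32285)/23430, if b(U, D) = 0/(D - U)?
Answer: -695923/426 ≈ -1633.6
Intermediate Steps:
b(U, D) = 0
Y = -1635 (Y = -3 + (0 + 48)*(-34) = -3 + 48*(-34) = -3 - 1632 = -1635)
Y - (-32285)/23430 = -1635 - (-32285)/23430 = -1635 - 1*(-587/426) = -1635 + 587/426 = -695923/426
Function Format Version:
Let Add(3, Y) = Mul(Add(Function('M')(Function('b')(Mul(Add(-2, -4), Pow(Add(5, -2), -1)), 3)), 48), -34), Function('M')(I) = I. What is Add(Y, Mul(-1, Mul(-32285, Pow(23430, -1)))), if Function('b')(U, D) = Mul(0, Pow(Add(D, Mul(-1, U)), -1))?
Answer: Rational(-695923, 426) ≈ -1633.6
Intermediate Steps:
Function('b')(U, D) = 0
Y = -1635 (Y = Add(-3, Mul(Add(0, 48), -34)) = Add(-3, Mul(48, -34)) = Add(-3, -1632) = -1635)
Add(Y, Mul(-1, Mul(-32285, Pow(23430, -1)))) = Add(-1635, Mul(-1, Mul(-32285, Pow(23430, -1)))) = Add(-1635, Mul(-1, Mul(-32285, Rational(1, 23430)))) = Add(-1635, Mul(-1, Rational(-587, 426))) = Add(-1635, Rational(587, 426)) = Rational(-695923, 426)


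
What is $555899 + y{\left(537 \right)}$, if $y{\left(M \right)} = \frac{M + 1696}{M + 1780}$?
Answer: $\frac{184002888}{331} \approx 5.559 \cdot 10^{5}$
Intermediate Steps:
$y{\left(M \right)} = \frac{1696 + M}{1780 + M}$
$555899 + y{\left(537 \right)} = 555899 + \frac{1696 + 537}{1780 + 537} = 555899 + \frac{1}{2317} \cdot 2233 = 555899 + \frac{319}{331} = \frac{184002888}{331}$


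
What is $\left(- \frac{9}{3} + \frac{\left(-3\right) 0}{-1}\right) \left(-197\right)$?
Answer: $591$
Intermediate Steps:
$\left(- \frac{9}{3} + \frac{\left(-3\right) 0}{-1}\right) \left(-197\right) = \left(\left(-9\right) \frac{1}{3} + 0 \left(-1\right)\right) \left(-197\right) = \left(-3 + 0\right) \left(-197\right) = \left(-3\right) \left(-197\right) = 591$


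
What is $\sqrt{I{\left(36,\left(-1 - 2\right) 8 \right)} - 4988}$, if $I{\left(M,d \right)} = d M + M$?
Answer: $2 i \sqrt{1454} \approx 76.263 i$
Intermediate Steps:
$I{\left(M,d \right)} = M + M d$ ($I{\left(M,d \right)} = M d + M = M + M d$)
$\sqrt{I{\left(36,\left(-1 - 2\right) 8 \right)} - 4988} = \sqrt{36 \left(1 + \left(-1 - 2\right) 8\right) - 4988} = \sqrt{36 \left(1 - 24\right) - 4988} = \sqrt{36 \left(-23\right) - 4988} = \sqrt{-828 - 4988} = \sqrt{-5816} = 2 i \sqrt{1454}$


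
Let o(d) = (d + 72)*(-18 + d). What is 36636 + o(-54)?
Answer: 35340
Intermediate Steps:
o(d) = (-18 + d)*(72 + d) (o(d) = (72 + d)*(-18 + d) = (-18 + d)*(72 + d))
36636 + o(-54) = 36636 + (-1296 + (-54)**2 + 54*(-54)) = 36636 + (-1296 + 2916 - 2916) = 36636 - 1296 = 35340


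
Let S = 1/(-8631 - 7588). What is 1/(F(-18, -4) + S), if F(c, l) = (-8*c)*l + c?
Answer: -16219/9634087 ≈ -0.0016835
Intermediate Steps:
F(c, l) = c - 8*c*l (F(c, l) = -8*c*l + c = c - 8*c*l)
S = -1/16219 (S = 1/(-16219) = -1/16219 ≈ -6.1656e-5)
1/(F(-18, -4) + S) = 1/(-18*(1 - 8*(-4)) - 1/16219) = 1/(-18*(1 + 32) - 1/16219) = 1/(-18*33 - 1/16219) = 1/(-594 - 1/16219) = 1/(-9634087/16219) = -16219/9634087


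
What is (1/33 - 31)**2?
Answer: 1044484/1089 ≈ 959.12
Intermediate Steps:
(1/33 - 31)**2 = (-1022/33)**2 = 1044484/1089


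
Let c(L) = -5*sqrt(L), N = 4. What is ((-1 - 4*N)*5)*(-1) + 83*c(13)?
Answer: 85 - 415*sqrt(13) ≈ -1411.3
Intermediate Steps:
((-1 - 4*N)*5)*(-1) + 83*c(13) = ((-1 - 4*4)*5)*(-1) + 83*(-5*sqrt(13)) = ((-1 - 16)*5)*(-1) - 415*sqrt(13) = -17*5*(-1) - 415*sqrt(13) = -85*(-1) - 415*sqrt(13) = 85 - 415*sqrt(13)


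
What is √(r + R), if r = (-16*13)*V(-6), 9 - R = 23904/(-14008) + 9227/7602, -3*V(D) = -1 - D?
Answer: √63106251752551854/13311102 ≈ 18.872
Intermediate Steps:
V(D) = ⅓ + D/3 (V(D) = -(-1 - D)/3 = ⅓ + D/3)
R = 126358217/13311102 (R = 9 - (23904/(-14008) + 9227/7602) = 9 - (23904*(-1/14008) + 9227*(1/7602)) = 9 - (-2988/1751 + 9227/7602) = 9 - 1*(-6558299/13311102) = 9 + 6558299/13311102 = 126358217/13311102 ≈ 9.4927)
r = 1040/3 (r = (-16*13)*(⅓ + (⅓)*(-6)) = -208*(⅓ - 2) = -208*(-5/3) = 1040/3 ≈ 346.67)
√(r + R) = √(1040/3 + 126358217/13311102) = √(4740873577/13311102) = √63106251752551854/13311102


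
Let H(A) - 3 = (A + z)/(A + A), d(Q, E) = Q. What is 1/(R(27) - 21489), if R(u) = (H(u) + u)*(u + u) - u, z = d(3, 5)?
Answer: -1/19866 ≈ -5.0337e-5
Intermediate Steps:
z = 3
H(A) = 3 + (3 + A)/(2*A) (H(A) = 3 + (A + 3)/(A + A) = 3 + (3 + A)/((2*A)) = 3 + (3 + A)*(1/(2*A)) = 3 + (3 + A)/(2*A))
R(u) = -u + 2*u*(u + (3 + 7*u)/(2*u)) (R(u) = ((3 + 7*u)/(2*u) + u)*(u + u) - u = (u + (3 + 7*u)/(2*u))*(2*u) - u = 2*u*(u + (3 + 7*u)/(2*u)) - u = -u + 2*u*(u + (3 + 7*u)/(2*u)))
1/(R(27) - 21489) = 1/((3 + 2*27² + 6*27) - 21489) = 1/((3 + 2*729 + 162) - 21489) = 1/((3 + 1458 + 162) - 21489) = 1/(1623 - 21489) = 1/(-19866) = -1/19866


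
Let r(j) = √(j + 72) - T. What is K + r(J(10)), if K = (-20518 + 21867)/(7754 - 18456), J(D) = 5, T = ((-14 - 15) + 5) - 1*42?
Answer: 704983/10702 + √77 ≈ 74.649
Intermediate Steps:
T = -66 (T = (-29 + 5) - 42 = -24 - 42 = -66)
K = -1349/10702 (K = 1349/(-10702) = 1349*(-1/10702) = -1349/10702 ≈ -0.12605)
r(j) = 66 + √(72 + j) (r(j) = √(j + 72) - 1*(-66) = √(72 + j) + 66 = 66 + √(72 + j))
K + r(J(10)) = -1349/10702 + (66 + √(72 + 5)) = -1349/10702 + (66 + √77) = 704983/10702 + √77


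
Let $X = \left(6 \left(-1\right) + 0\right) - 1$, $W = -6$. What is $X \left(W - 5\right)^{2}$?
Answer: $-847$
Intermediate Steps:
$X = -7$ ($X = \left(-6 + 0\right) - 1 = -6 - 1 = -7$)
$X \left(W - 5\right)^{2} = - 7 \left(-6 - 5\right)^{2} = - 7 \left(-11\right)^{2} = \left(-7\right) 121 = -847$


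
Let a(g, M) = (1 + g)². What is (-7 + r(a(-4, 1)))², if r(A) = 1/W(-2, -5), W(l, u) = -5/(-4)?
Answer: 961/25 ≈ 38.440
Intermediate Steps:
W(l, u) = 5/4 (W(l, u) = -5*(-¼) = 5/4)
r(A) = ⅘ (r(A) = 1/(5/4) = ⅘)
(-7 + r(a(-4, 1)))² = (-7 + ⅘)² = (-31/5)² = 961/25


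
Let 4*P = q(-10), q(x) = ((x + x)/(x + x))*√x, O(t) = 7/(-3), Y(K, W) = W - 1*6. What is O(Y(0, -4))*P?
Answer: -7*I*√10/12 ≈ -1.8447*I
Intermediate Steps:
Y(K, W) = -6 + W (Y(K, W) = W - 6 = -6 + W)
O(t) = -7/3 (O(t) = 7*(-⅓) = -7/3)
q(x) = √x (q(x) = ((2*x)/((2*x)))*√x = ((2*x)*(1/(2*x)))*√x = 1*√x = √x)
P = I*√10/4 (P = √(-10)/4 = (I*√10)/4 = I*√10/4 ≈ 0.79057*I)
O(Y(0, -4))*P = -7*I*√10/12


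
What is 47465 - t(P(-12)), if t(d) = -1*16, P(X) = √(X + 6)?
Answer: 47481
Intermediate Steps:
P(X) = √(6 + X)
t(d) = -16
47465 - t(P(-12)) = 47465 - 1*(-16) = 47465 + 16 = 47481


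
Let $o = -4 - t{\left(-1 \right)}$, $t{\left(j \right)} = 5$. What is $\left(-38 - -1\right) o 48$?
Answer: $15984$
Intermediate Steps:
$o = -9$ ($o = -4 - 5 = -9$)
$\left(-38 - -1\right) o 48 = \left(-38 - -1\right) \left(-9\right) 48 = \left(-38 + 1\right) \left(-9\right) 48 = \left(-37\right) \left(-9\right) 48 = 333 \cdot 48 = 15984$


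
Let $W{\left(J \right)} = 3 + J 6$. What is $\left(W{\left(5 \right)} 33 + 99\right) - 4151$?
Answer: $-2963$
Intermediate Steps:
$W{\left(J \right)} = 3 + 6 J$
$\left(W{\left(5 \right)} 33 + 99\right) - 4151 = \left(\left(3 + 6 \cdot 5\right) 33 + 99\right) - 4151 = \left(\left(3 + 30\right) 33 + 99\right) - 4151 = \left(33 \cdot 33 + 99\right) - 4151 = \left(1089 + 99\right) - 4151 = 1188 - 4151 = -2963$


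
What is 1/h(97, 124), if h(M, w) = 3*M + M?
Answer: 1/388 ≈ 0.0025773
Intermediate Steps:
h(M, w) = 4*M
1/h(97, 124) = 1/(4*97) = 1/388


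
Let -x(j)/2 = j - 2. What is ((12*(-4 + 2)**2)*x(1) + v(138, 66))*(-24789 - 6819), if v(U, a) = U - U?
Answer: -3034368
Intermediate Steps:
x(j) = 4 - 2*j (x(j) = -2*(j - 2) = -2*(-2 + j) = 4 - 2*j)
v(U, a) = 0
((12*(-4 + 2)**2)*x(1) + v(138, 66))*(-24789 - 6819) = ((12*(-4 + 2)**2)*(4 - 2*1) + 0)*(-24789 - 6819) = ((12*(-2)**2)*(4 - 2) + 0)*(-31608) = ((12*4)*2 + 0)*(-31608) = (48*2 + 0)*(-31608) = (96 + 0)*(-31608) = 96*(-31608) = -3034368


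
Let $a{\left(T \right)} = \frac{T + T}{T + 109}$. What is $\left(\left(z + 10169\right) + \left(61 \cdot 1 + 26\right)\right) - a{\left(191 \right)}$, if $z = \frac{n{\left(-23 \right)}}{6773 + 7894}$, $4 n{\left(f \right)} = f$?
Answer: $\frac{15040607027}{1466700} \approx 10255.0$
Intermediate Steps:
$n{\left(f \right)} = \frac{f}{4}$
$a{\left(T \right)} = \frac{2 T}{109 + T}$
$z = - \frac{23}{58668}$ ($z = \frac{\frac{1}{4} \left(-23\right)}{6773 + 7894} = - \frac{23}{4 \cdot 14667} = \left(- \frac{23}{4}\right) \frac{1}{14667} = - \frac{23}{58668} \approx -0.00039204$)
$\left(\left(z + 10169\right) + \left(61 \cdot 1 + 26\right)\right) - a{\left(191 \right)} = \left(\left(- \frac{23}{58668} + 10169\right) + \left(61 \cdot 1 + 26\right)\right) - 2 \cdot 191 \frac{1}{109 + 191} = \left(\frac{596594869}{58668} + \left(61 + 26\right)\right) - 2 \cdot 191 \cdot \frac{1}{300} = \left(\frac{596594869}{58668} + 87\right) - 2 \cdot 191 \cdot \frac{1}{300} = \frac{601698985}{58668} - \frac{191}{150} = \frac{15040607027}{1466700}$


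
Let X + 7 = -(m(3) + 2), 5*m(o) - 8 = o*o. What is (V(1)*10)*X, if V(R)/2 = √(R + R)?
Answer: -248*√2 ≈ -350.73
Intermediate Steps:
m(o) = 8/5 + o²/5 (m(o) = 8/5 + (o*o)/5 = 8/5 + o²/5)
V(R) = 2*√2*√R (V(R) = 2*√(R + R) = 2*√(2*R) = 2*(√2*√R) = 2*√2*√R)
X = -62/5 (X = -7 - ((8/5 + (⅕)*3²) + 2) = -7 - ((8/5 + (⅕)*9) + 2) = -7 - ((8/5 + 9/5) + 2) = -7 - (17/5 + 2) = -7 - 1*27/5 = -7 - 27/5 = -62/5 ≈ -12.400)
(V(1)*10)*X = ((2*√2*√1)*10)*(-62/5) = ((2*√2*1)*10)*(-62/5) = ((2*√2)*10)*(-62/5) = (20*√2)*(-62/5) = -248*√2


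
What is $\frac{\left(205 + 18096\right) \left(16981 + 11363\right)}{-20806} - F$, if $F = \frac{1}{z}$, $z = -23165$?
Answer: $- \frac{6008115437977}{240985495} \approx -24931.0$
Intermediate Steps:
$F = - \frac{1}{23165}$ ($F = \frac{1}{-23165} = - \frac{1}{23165} \approx -4.3169 \cdot 10^{-5}$)
$\frac{\left(205 + 18096\right) \left(16981 + 11363\right)}{-20806} - F = \frac{\left(205 + 18096\right) \left(16981 + 11363\right)}{-20806} - - \frac{1}{23165} = 18301 \cdot 28344 \left(- \frac{1}{20806}\right) + \frac{1}{23165} = 518723544 \left(- \frac{1}{20806}\right) + \frac{1}{23165} = - \frac{259361772}{10403} + \frac{1}{23165} = - \frac{6008115437977}{240985495}$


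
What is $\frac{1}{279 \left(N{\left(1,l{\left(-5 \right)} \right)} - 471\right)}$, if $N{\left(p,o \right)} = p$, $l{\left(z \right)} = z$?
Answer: $- \frac{1}{131130} \approx -7.626 \cdot 10^{-6}$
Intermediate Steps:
$\frac{1}{279 \left(N{\left(1,l{\left(-5 \right)} \right)} - 471\right)} = \frac{1}{279 \left(1 - 471\right)} = \frac{1}{279 \left(-470\right)} = \frac{1}{279} \left(- \frac{1}{470}\right) = - \frac{1}{131130}$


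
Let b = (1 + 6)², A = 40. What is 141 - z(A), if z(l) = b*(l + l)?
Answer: -3779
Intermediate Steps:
b = 49 (b = 7² = 49)
z(l) = 98*l (z(l) = 49*(l + l) = 49*(2*l) = 98*l)
141 - z(A) = 141 - 98*40 = 141 - 1*3920 = 141 - 3920 = -3779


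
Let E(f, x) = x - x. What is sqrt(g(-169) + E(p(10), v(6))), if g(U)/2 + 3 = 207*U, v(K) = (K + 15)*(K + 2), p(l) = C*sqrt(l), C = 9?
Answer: 14*I*sqrt(357) ≈ 264.52*I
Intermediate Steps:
p(l) = 9*sqrt(l)
v(K) = (2 + K)*(15 + K) (v(K) = (15 + K)*(2 + K) = (2 + K)*(15 + K))
E(f, x) = 0
g(U) = -6 + 414*U (g(U) = -6 + 2*(207*U) = -6 + 414*U)
sqrt(g(-169) + E(p(10), v(6))) = sqrt((-6 + 414*(-169)) + 0) = sqrt((-6 - 69966) + 0) = sqrt(-69972 + 0) = sqrt(-69972) = 14*I*sqrt(357)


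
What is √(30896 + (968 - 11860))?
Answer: 2*√5001 ≈ 141.44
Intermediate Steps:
√(30896 + (968 - 11860)) = √(30896 - 10892) = √20004 = 2*√5001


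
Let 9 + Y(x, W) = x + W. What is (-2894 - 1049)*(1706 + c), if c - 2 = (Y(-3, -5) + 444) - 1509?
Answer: -2468318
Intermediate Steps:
Y(x, W) = -9 + W + x (Y(x, W) = -9 + (x + W) = -9 + (W + x) = -9 + W + x)
c = -1080 (c = 2 + (((-9 - 5 - 3) + 444) - 1509) = 2 + ((-17 + 444) - 1509) = 2 + (427 - 1509) = 2 - 1082 = -1080)
(-2894 - 1049)*(1706 + c) = (-2894 - 1049)*(1706 - 1080) = -3943*626 = -2468318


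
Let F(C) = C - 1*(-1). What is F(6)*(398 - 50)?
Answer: 2436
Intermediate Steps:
F(C) = 1 + C (F(C) = C + 1 = 1 + C)
F(6)*(398 - 50) = (1 + 6)*(398 - 50) = 7*348 = 2436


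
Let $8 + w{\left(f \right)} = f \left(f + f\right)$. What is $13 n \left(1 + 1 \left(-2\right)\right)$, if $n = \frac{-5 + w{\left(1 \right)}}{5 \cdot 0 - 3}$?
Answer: $- \frac{143}{3} \approx -47.667$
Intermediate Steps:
$w{\left(f \right)} = -8 + 2 f^{2}$ ($w{\left(f \right)} = -8 + f \left(f + f\right) = -8 + f 2 f = -8 + 2 f^{2}$)
$n = \frac{11}{3}$ ($n = \frac{-5 - \left(8 - 2 \cdot 1^{2}\right)}{5 \cdot 0 - 3} = \frac{-5 + \left(-8 + 2 \cdot 1\right)}{0 - 3} = \frac{-5 + \left(-8 + 2\right)}{-3} = \left(-5 - 6\right) \left(- \frac{1}{3}\right) = \left(-11\right) \left(- \frac{1}{3}\right) = \frac{11}{3} \approx 3.6667$)
$13 n \left(1 + 1 \left(-2\right)\right) = 13 \cdot \frac{11}{3} \left(1 + 1 \left(-2\right)\right) = \frac{143 \left(1 - 2\right)}{3} = \frac{143}{3} \left(-1\right) = - \frac{143}{3}$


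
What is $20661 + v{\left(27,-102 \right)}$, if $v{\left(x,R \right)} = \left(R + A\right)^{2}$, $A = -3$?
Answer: $31686$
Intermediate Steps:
$v{\left(x,R \right)} = \left(-3 + R\right)^{2}$ ($v{\left(x,R \right)} = \left(R - 3\right)^{2} = \left(-3 + R\right)^{2}$)
$20661 + v{\left(27,-102 \right)} = 20661 + \left(-3 - 102\right)^{2} = 20661 + \left(-105\right)^{2} = 20661 + 11025 = 31686$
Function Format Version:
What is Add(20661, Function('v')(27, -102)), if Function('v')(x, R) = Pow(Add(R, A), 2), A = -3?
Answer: 31686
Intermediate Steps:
Function('v')(x, R) = Pow(Add(-3, R), 2) (Function('v')(x, R) = Pow(Add(R, -3), 2) = Pow(Add(-3, R), 2))
Add(20661, Function('v')(27, -102)) = Add(20661, Pow(Add(-3, -102), 2)) = Add(20661, Pow(-105, 2)) = Add(20661, 11025) = 31686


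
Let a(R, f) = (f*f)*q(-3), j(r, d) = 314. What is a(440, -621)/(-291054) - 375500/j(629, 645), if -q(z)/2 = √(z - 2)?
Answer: -187750/157 + 128547*I*√5/48509 ≈ -1195.9 + 5.9255*I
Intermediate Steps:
q(z) = -2*√(-2 + z) (q(z) = -2*√(z - 2) = -2*√(-2 + z))
a(R, f) = -2*I*√5*f² (a(R, f) = (f*f)*(-2*√(-2 - 3)) = f²*(-2*I*√5) = -2*I*√5*f²)
a(440, -621)/(-291054) - 375500/j(629, 645) = -2*I*√5*(-621)²/(-291054) - 375500/314 = -2*I*√5*385641*(-1/291054) - 375500*1/314 = -771282*I*√5*(-1/291054) - 187750/157 = 128547*I*√5/48509 - 187750/157 = -187750/157 + 128547*I*√5/48509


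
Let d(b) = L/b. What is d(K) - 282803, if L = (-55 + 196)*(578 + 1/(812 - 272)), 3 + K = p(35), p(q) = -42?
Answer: -2305373987/8100 ≈ -2.8461e+5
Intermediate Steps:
K = -45 (K = -3 - 42 = -45)
L = 14669687/180 (L = 141*(578 + 1/540) = 141*(312121/540) = 14669687/180 ≈ 81498.)
d(b) = 14669687/(180*b)
d(K) - 282803 = (14669687/180)/(-45) - 282803 = (14669687/180)*(-1/45) - 282803 = -14669687/8100 - 282803 = -2305373987/8100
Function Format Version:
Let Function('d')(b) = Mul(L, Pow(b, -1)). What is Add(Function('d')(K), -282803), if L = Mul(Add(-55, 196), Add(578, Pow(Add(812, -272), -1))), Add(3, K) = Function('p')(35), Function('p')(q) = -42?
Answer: Rational(-2305373987, 8100) ≈ -2.8461e+5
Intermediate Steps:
K = -45 (K = Add(-3, -42) = -45)
L = Rational(14669687, 180) (L = Mul(141, Add(578, Pow(540, -1))) = Mul(141, Add(578, Rational(1, 540))) = Mul(141, Rational(312121, 540)) = Rational(14669687, 180) ≈ 81498.)
Function('d')(b) = Mul(Rational(14669687, 180), Pow(b, -1))
Add(Function('d')(K), -282803) = Add(Mul(Rational(14669687, 180), Pow(-45, -1)), -282803) = Add(Mul(Rational(14669687, 180), Rational(-1, 45)), -282803) = Add(Rational(-14669687, 8100), -282803) = Rational(-2305373987, 8100)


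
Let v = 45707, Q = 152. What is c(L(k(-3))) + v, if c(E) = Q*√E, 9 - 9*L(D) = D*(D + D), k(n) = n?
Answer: 45707 + 152*I ≈ 45707.0 + 152.0*I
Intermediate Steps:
L(D) = 1 - 2*D²/9 (L(D) = 1 - D*(D + D)/9 = 1 - D*2*D/9 = 1 - 2*D²/9)
c(E) = 152*√E
c(L(k(-3))) + v = 152*√(1 - 2/9*(-3)²) + 45707 = 152*√(1 - 2/9*9) + 45707 = 152*√(1 - 2) + 45707 = 152*√(-1) + 45707 = 152*I + 45707 = 45707 + 152*I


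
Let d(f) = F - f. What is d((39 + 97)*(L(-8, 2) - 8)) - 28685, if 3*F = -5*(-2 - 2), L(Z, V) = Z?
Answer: -79507/3 ≈ -26502.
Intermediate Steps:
F = 20/3 (F = (-5*(-2 - 2))/3 = (-5*(-4))/3 = (1/3)*20 = 20/3 ≈ 6.6667)
d(f) = 20/3 - f
d((39 + 97)*(L(-8, 2) - 8)) - 28685 = (20/3 - (39 + 97)*(-8 - 8)) - 28685 = (20/3 - 136*(-16)) - 28685 = (20/3 - 1*(-2176)) - 28685 = (20/3 + 2176) - 28685 = 6548/3 - 28685 = -79507/3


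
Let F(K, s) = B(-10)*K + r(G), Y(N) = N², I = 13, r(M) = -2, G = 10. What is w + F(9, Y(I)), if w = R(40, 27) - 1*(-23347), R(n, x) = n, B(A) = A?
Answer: 23295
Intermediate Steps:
F(K, s) = -2 - 10*K (F(K, s) = -10*K - 2 = -2 - 10*K)
w = 23387 (w = 40 - 1*(-23347) = 40 + 23347 = 23387)
w + F(9, Y(I)) = 23387 + (-2 - 10*9) = 23387 + (-2 - 90) = 23387 - 92 = 23295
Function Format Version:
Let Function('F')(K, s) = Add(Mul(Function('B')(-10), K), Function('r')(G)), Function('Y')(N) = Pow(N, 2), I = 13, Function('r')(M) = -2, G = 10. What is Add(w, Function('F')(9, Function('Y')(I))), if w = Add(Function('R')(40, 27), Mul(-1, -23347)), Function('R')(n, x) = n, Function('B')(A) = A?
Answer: 23295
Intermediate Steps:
Function('F')(K, s) = Add(-2, Mul(-10, K)) (Function('F')(K, s) = Add(Mul(-10, K), -2) = Add(-2, Mul(-10, K)))
w = 23387 (w = Add(40, Mul(-1, -23347)) = Add(40, 23347) = 23387)
Add(w, Function('F')(9, Function('Y')(I))) = Add(23387, Add(-2, Mul(-10, 9))) = Add(23387, Add(-2, -90)) = Add(23387, -92) = 23295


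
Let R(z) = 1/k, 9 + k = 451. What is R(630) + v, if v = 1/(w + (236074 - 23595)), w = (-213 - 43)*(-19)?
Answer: 217785/96065606 ≈ 0.0022670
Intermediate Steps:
k = 442 (k = -9 + 451 = 442)
w = 4864 (w = -256*(-19) = 4864)
v = 1/217343 (v = 1/(4864 + (236074 - 23595)) = 1/(4864 + 212479) = 1/217343 ≈ 4.6010e-6)
R(z) = 1/442
R(630) + v = 1/442 + 1/217343 = 217785/96065606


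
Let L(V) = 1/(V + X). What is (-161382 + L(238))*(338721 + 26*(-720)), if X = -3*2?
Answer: -11981036800623/232 ≈ -5.1642e+10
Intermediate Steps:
X = -6
L(V) = 1/(-6 + V) (L(V) = 1/(V - 6) = 1/(-6 + V))
(-161382 + L(238))*(338721 + 26*(-720)) = (-161382 + 1/(-6 + 238))*(338721 + 26*(-720)) = (-161382 + 1/232)*(338721 - 18720) = (-161382 + 1/232)*320001 = -37440623/232*320001 = -11981036800623/232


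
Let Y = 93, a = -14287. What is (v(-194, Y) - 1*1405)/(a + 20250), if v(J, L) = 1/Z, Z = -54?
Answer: -75871/322002 ≈ -0.23562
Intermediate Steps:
v(J, L) = -1/54 (v(J, L) = 1/(-54) = -1/54)
(v(-194, Y) - 1*1405)/(a + 20250) = (-1/54 - 1*1405)/(-14287 + 20250) = (-1/54 - 1405)/5963 = -75871/54*1/5963 = -75871/322002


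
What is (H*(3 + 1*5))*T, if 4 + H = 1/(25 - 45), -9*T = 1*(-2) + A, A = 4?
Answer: 36/5 ≈ 7.2000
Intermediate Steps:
T = -2/9 (T = -(1*(-2) + 4)/9 = -(-2 + 4)/9 = -⅑*2 = -2/9 ≈ -0.22222)
H = -81/20 (H = -4 + 1/(25 - 45) = -4 + 1/(-20) = -4 - 1/20 = -81/20 ≈ -4.0500)
(H*(3 + 1*5))*T = -81*(3 + 1*5)/20*(-2/9) = -81*(3 + 5)/20*(-2/9) = -81/20*8*(-2/9) = -162/5*(-2/9) = 36/5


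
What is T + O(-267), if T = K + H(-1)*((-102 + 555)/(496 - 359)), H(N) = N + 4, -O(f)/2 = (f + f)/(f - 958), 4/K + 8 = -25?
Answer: 49437847/5538225 ≈ 8.9267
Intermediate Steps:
K = -4/33 (K = 4/(-8 - 25) = 4/(-33) = 4*(-1/33) = -4/33 ≈ -0.12121)
O(f) = -4*f/(-958 + f) (O(f) = -2*(f + f)/(f - 958) = -2*2*f/(-958 + f) = -4*f/(-958 + f))
H(N) = 4 + N
T = 44299/4521 (T = -4/33 + (4 - 1)*((-102 + 555)/(496 - 359)) = -4/33 + 3*(453/137) = -4/33 + 1359/137 = 44299/4521 ≈ 9.7985)
T + O(-267) = 44299/4521 - 4*(-267)/(-958 - 267) = 44299/4521 - 4*(-267)/(-1225) = 44299/4521 - 4*(-267)*(-1/1225) = 44299/4521 - 1068/1225 = 49437847/5538225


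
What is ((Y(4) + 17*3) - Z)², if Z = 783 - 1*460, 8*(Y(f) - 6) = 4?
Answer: 281961/4 ≈ 70490.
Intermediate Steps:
Y(f) = 13/2 (Y(f) = 6 + (⅛)*4 = 6 + ½ = 13/2)
Z = 323 (Z = 783 - 460 = 323)
((Y(4) + 17*3) - Z)² = ((13/2 + 17*3) - 1*323)² = ((13/2 + 51) - 323)² = (115/2 - 323)² = (-531/2)² = 281961/4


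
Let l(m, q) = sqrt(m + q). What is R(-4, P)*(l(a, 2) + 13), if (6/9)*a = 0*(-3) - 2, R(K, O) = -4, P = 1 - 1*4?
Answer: -52 - 4*I ≈ -52.0 - 4.0*I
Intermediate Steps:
P = -3 (P = 1 - 4 = -3)
a = -3 (a = 3*(0*(-3) - 2)/2 = 3*(0 - 2)/2 = (3/2)*(-2) = -3)
R(-4, P)*(l(a, 2) + 13) = -4*(sqrt(-3 + 2) + 13) = -4*(sqrt(-1) + 13) = -4*(I + 13) = -4*(13 + I) = -52 - 4*I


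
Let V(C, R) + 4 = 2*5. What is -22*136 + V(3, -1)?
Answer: -2986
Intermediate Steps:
V(C, R) = 6 (V(C, R) = -4 + 2*5 = -4 + 10 = 6)
-22*136 + V(3, -1) = -22*136 + 6 = -2992 + 6 = -2986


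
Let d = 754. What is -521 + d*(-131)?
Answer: -99295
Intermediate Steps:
-521 + d*(-131) = -521 + 754*(-131) = -521 - 98774 = -99295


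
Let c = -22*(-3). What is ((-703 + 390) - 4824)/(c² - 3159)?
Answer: -5137/1197 ≈ -4.2916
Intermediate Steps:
c = 66
((-703 + 390) - 4824)/(c² - 3159) = ((-703 + 390) - 4824)/(66² - 3159) = (-313 - 4824)/(4356 - 3159) = -5137/1197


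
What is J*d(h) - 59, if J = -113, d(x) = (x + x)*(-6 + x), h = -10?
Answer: -36219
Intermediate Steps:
d(x) = 2*x*(-6 + x) (d(x) = (2*x)*(-6 + x) = 2*x*(-6 + x))
J*d(h) - 59 = -226*(-10)*(-6 - 10) - 59 = -226*(-10)*(-16) - 59 = -113*320 - 59 = -36160 - 59 = -36219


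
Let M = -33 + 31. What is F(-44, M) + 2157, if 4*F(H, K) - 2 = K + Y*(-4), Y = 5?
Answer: 2152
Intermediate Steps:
M = -2
F(H, K) = -9/2 + K/4 (F(H, K) = 1/2 + (K + 5*(-4))/4 = 1/2 + (K - 20)/4 = 1/2 + (-20 + K)/4 = 1/2 + (-5 + K/4) = -9/2 + K/4)
F(-44, M) + 2157 = (-9/2 + (1/4)*(-2)) + 2157 = (-9/2 - 1/2) + 2157 = -5 + 2157 = 2152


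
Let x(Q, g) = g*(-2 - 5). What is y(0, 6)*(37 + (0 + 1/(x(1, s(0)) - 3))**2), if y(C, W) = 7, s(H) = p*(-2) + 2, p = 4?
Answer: 393946/1521 ≈ 259.00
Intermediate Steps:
s(H) = -6 (s(H) = 4*(-2) + 2 = -8 + 2 = -6)
x(Q, g) = -7*g (x(Q, g) = g*(-7) = -7*g)
y(0, 6)*(37 + (0 + 1/(x(1, s(0)) - 3))**2) = 7*(37 + (0 + 1/(-7*(-6) - 3))**2) = 7*(37 + (0 + 1/(42 - 3))**2) = 7*(37 + (0 + 1/39)**2) = 7*(37 + (1/39)**2) = 7*(37 + 1/1521) = 7*(56278/1521) = 393946/1521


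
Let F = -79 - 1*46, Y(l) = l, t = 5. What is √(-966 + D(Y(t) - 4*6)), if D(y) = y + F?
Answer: I*√1110 ≈ 33.317*I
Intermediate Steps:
F = -125 (F = -79 - 46 = -125)
D(y) = -125 + y (D(y) = y - 125 = -125 + y)
√(-966 + D(Y(t) - 4*6)) = √(-966 + (-125 + (5 - 4*6))) = √(-966 + (-125 + (5 - 24))) = √(-966 + (-125 - 19)) = √(-966 - 144) = √(-1110) = I*√1110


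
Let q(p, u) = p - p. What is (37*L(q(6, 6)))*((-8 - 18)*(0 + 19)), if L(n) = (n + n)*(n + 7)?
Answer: 0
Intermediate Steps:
q(p, u) = 0
L(n) = 2*n*(7 + n) (L(n) = (2*n)*(7 + n) = 2*n*(7 + n))
(37*L(q(6, 6)))*((-8 - 18)*(0 + 19)) = (37*(2*0*(7 + 0)))*((-8 - 18)*(0 + 19)) = (37*(2*0*7))*(-26*19) = (37*0)*(-494) = 0*(-494) = 0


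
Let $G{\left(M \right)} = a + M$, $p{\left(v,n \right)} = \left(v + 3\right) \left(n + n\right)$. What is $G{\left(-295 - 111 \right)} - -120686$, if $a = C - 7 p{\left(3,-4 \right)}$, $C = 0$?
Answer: $120616$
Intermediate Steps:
$p{\left(v,n \right)} = 2 n \left(3 + v\right)$ ($p{\left(v,n \right)} = \left(3 + v\right) 2 n = 2 n \left(3 + v\right)$)
$a = 336$ ($a = 0 - 7 \cdot 2 \left(-4\right) \left(3 + 3\right) = 0 - 7 \cdot 2 \left(-4\right) 6 = 0 - -336 = 0 + 336 = 336$)
$G{\left(M \right)} = 336 + M$
$G{\left(-295 - 111 \right)} - -120686 = \left(336 - 406\right) - -120686 = \left(336 - 406\right) + 120686 = -70 + 120686 = 120616$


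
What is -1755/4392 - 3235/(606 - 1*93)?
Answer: -1678715/250344 ≈ -6.7056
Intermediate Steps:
-1755/4392 - 3235/(606 - 1*93) = -1755*1/4392 - 3235/(606 - 93) = -195/488 - 3235/513 = -1678715/250344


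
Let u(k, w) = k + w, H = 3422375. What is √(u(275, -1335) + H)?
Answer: √3421315 ≈ 1849.7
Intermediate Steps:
√(u(275, -1335) + H) = √((275 - 1335) + 3422375) = √(-1060 + 3422375) = √3421315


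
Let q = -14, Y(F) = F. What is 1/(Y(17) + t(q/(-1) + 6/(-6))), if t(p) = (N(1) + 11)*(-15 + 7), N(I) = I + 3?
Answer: -1/103 ≈ -0.0097087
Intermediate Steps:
N(I) = 3 + I
t(p) = -120 (t(p) = ((3 + 1) + 11)*(-15 + 7) = (4 + 11)*(-8) = 15*(-8) = -120)
1/(Y(17) + t(q/(-1) + 6/(-6))) = 1/(17 - 120) = 1/(-103) = -1/103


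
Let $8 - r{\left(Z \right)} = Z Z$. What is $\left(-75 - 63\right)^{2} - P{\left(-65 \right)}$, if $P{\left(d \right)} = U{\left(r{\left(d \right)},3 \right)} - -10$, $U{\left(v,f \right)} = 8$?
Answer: $19026$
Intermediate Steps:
$r{\left(Z \right)} = 8 - Z^{2}$ ($r{\left(Z \right)} = 8 - Z Z = 8 - Z^{2}$)
$P{\left(d \right)} = 18$ ($P{\left(d \right)} = 8 - -10 = 8 + 10 = 18$)
$\left(-75 - 63\right)^{2} - P{\left(-65 \right)} = \left(-75 - 63\right)^{2} - 18 = \left(-138\right)^{2} - 18 = 19044 - 18 = 19026$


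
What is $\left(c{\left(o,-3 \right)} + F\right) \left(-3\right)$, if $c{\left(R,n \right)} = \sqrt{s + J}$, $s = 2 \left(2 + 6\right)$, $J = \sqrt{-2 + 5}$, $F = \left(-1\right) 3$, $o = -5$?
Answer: $9 - 3 \sqrt{16 + \sqrt{3}} \approx -3.6328$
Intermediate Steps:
$F = -3$
$J = \sqrt{3} \approx 1.732$
$s = 16$ ($s = 2 \cdot 8 = 16$)
$c{\left(R,n \right)} = \sqrt{16 + \sqrt{3}}$
$\left(c{\left(o,-3 \right)} + F\right) \left(-3\right) = \left(\sqrt{16 + \sqrt{3}} - 3\right) \left(-3\right) = \left(-3 + \sqrt{16 + \sqrt{3}}\right) \left(-3\right) = 9 - 3 \sqrt{16 + \sqrt{3}}$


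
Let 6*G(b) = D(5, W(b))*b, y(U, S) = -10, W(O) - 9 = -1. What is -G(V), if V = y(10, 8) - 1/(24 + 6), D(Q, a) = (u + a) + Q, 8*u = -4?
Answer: 1505/72 ≈ 20.903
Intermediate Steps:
u = -½ (u = (⅛)*(-4) = -½ ≈ -0.50000)
W(O) = 8 (W(O) = 9 - 1 = 8)
D(Q, a) = -½ + Q + a (D(Q, a) = (-½ + a) + Q = -½ + Q + a)
V = -301/30 (V = -10 - 1/(24 + 6) = -10 - 1/30 = -301/30 ≈ -10.033)
G(b) = 25*b/12 (G(b) = ((-½ + 5 + 8)*b)/6 = (25*b/2)/6 = 25*b/12)
-G(V) = -25*(-301)/(12*30) = -1*(-1505/72) = 1505/72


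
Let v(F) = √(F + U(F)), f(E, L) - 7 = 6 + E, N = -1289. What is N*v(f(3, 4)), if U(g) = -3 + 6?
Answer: -1289*√19 ≈ -5618.6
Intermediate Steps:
U(g) = 3
f(E, L) = 13 + E (f(E, L) = 7 + (6 + E) = 13 + E)
v(F) = √(3 + F) (v(F) = √(F + 3) = √(3 + F))
N*v(f(3, 4)) = -1289*√(3 + (13 + 3)) = -1289*√(3 + 16) = -1289*√19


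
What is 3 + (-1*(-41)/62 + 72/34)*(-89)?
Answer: -257519/1054 ≈ -244.33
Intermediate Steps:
3 + (-1*(-41)/62 + 72/34)*(-89) = 3 + (41*(1/62) + 72*(1/34))*(-89) = 3 + (41/62 + 36/17)*(-89) = 3 + (2929/1054)*(-89) = 3 - 260681/1054 = -257519/1054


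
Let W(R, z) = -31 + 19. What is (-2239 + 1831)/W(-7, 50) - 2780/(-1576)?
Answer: 14091/394 ≈ 35.764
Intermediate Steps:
W(R, z) = -12
(-2239 + 1831)/W(-7, 50) - 2780/(-1576) = (-2239 + 1831)/(-12) - 2780/(-1576) = -408*(-1/12) - 2780*(-1/1576) = 34 + 695/394 = 14091/394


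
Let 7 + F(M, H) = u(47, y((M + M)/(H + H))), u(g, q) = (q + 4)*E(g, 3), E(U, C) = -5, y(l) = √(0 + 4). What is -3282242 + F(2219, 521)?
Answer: -3282279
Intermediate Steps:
y(l) = 2 (y(l) = √4 = 2)
u(g, q) = -20 - 5*q (u(g, q) = (q + 4)*(-5) = (4 + q)*(-5) = -20 - 5*q)
F(M, H) = -37 (F(M, H) = -7 + (-20 - 5*2) = -7 + (-20 - 10) = -7 - 30 = -37)
-3282242 + F(2219, 521) = -3282242 - 37 = -3282279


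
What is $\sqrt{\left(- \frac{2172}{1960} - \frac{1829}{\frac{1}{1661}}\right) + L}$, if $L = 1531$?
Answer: $\frac{i \sqrt{14878551630}}{70} \approx 1742.5 i$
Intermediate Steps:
$\sqrt{\left(- \frac{2172}{1960} - \frac{1829}{\frac{1}{1661}}\right) + L} = \sqrt{\left(- \frac{2172}{1960} - \frac{1829}{\frac{1}{1661}}\right) + 1531} = \sqrt{\left(\left(-2172\right) \frac{1}{1960} - 1829 \frac{1}{\frac{1}{1661}}\right) + 1531} = \sqrt{\left(- \frac{543}{490} - 3037969\right) + 1531} = \sqrt{- \frac{1488605353}{490} + 1531} = \sqrt{- \frac{1487855163}{490}} = \frac{i \sqrt{14878551630}}{70}$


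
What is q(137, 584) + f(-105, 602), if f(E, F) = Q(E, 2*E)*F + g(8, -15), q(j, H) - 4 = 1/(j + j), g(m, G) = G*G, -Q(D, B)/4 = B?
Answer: 138619067/274 ≈ 5.0591e+5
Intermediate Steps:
Q(D, B) = -4*B
g(m, G) = G²
q(j, H) = 4 + 1/(2*j) (q(j, H) = 4 + 1/(j + j) = 4 + 1/(2*j))
f(E, F) = 225 - 8*E*F (f(E, F) = (-8*E)*F + (-15)² = (-8*E)*F + 225 = -8*E*F + 225 = 225 - 8*E*F)
q(137, 584) + f(-105, 602) = (4 + (½)/137) + (225 - 8*(-105)*602) = (4 + (½)*(1/137)) + (225 + 505680) = (4 + 1/274) + 505905 = 1097/274 + 505905 = 138619067/274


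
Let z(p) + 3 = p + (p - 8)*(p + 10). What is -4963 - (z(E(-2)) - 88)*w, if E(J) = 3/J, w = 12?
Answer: -2884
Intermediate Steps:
z(p) = -3 + p + (-8 + p)*(10 + p) (z(p) = -3 + (p + (p - 8)*(p + 10)) = -3 + (p + (-8 + p)*(10 + p)) = -3 + p + (-8 + p)*(10 + p))
-4963 - (z(E(-2)) - 88)*w = -4963 - ((-83 + (3/(-2))**2 + 3*(3/(-2))) - 88)*12 = -4963 - ((-83 + (3*(-1/2))**2 + 3*(3*(-1/2))) - 88)*12 = -4963 - ((-83 + (-3/2)**2 + 3*(-3/2)) - 88)*12 = -4963 - ((-83 + 9/4 - 9/2) - 88)*12 = -4963 - (-341/4 - 88)*12 = -4963 - (-693)*12/4 = -4963 - 1*(-2079) = -4963 + 2079 = -2884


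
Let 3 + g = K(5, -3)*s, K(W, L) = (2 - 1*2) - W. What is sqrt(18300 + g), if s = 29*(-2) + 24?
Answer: sqrt(18467) ≈ 135.89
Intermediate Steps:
K(W, L) = -W (K(W, L) = (2 - 2) - W = 0 - W = -W)
s = -34 (s = -58 + 24 = -34)
g = 167 (g = -3 - 1*5*(-34) = -3 - 5*(-34) = -3 + 170 = 167)
sqrt(18300 + g) = sqrt(18300 + 167) = sqrt(18467)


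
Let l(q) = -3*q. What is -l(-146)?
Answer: -438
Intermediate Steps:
-l(-146) = -(-3)*(-146) = -1*438 = -438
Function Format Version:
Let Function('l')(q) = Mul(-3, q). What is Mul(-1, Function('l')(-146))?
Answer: -438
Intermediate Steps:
Mul(-1, Function('l')(-146)) = Mul(-1, Mul(-3, -146)) = Mul(-1, 438) = -438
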